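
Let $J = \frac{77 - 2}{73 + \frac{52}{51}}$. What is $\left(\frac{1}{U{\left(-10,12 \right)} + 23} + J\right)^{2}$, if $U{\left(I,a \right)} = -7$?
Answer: $\frac{6754801}{5837056} \approx 1.1572$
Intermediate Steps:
$J = \frac{153}{151}$ ($J = \frac{75}{73 + 52 \cdot \frac{1}{51}} = \frac{75}{73 + \frac{52}{51}} = \frac{75}{\frac{3775}{51}} = 75 \cdot \frac{51}{3775} = \frac{153}{151} \approx 1.0132$)
$\left(\frac{1}{U{\left(-10,12 \right)} + 23} + J\right)^{2} = \left(\frac{1}{-7 + 23} + \frac{153}{151}\right)^{2} = \left(\frac{1}{16} + \frac{153}{151}\right)^{2} = \left(\frac{2599}{2416}\right)^{2} = \frac{6754801}{5837056}$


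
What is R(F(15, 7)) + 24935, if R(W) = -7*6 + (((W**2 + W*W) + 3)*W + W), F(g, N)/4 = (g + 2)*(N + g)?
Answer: 6696174749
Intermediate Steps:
F(g, N) = 4*(2 + g)*(N + g) (F(g, N) = 4*((g + 2)*(N + g)) = 4*((2 + g)*(N + g)) = 4*(2 + g)*(N + g))
R(W) = -42 + W + W*(3 + 2*W**2) (R(W) = -42 + (((W**2 + W**2) + 3)*W + W) = -42 + ((2*W**2 + 3)*W + W) = -42 + ((3 + 2*W**2)*W + W) = -42 + (W*(3 + 2*W**2) + W) = -42 + (W + W*(3 + 2*W**2)) = -42 + W + W*(3 + 2*W**2))
R(F(15, 7)) + 24935 = (-42 + 2*(4*15**2 + 8*7 + 8*15 + 4*7*15)**3 + 4*(4*15**2 + 8*7 + 8*15 + 4*7*15)) + 24935 = (-42 + 2*(4*225 + 56 + 120 + 420)**3 + 4*(4*225 + 56 + 120 + 420)) + 24935 = (-42 + 2*(900 + 56 + 120 + 420)**3 + 4*(900 + 56 + 120 + 420)) + 24935 = (-42 + 2*1496**3 + 4*1496) + 24935 = (-42 + 2*3348071936 + 5984) + 24935 = (-42 + 6696143872 + 5984) + 24935 = 6696149814 + 24935 = 6696174749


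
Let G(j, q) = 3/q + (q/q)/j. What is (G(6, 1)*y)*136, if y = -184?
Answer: -237728/3 ≈ -79243.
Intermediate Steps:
G(j, q) = 1/j + 3/q (G(j, q) = 3/q + 1/j = 1/j + 3/q)
(G(6, 1)*y)*136 = ((1/6 + 3/1)*(-184))*136 = ((1/6 + 3*1)*(-184))*136 = ((1/6 + 3)*(-184))*136 = ((19/6)*(-184))*136 = -1748/3*136 = -237728/3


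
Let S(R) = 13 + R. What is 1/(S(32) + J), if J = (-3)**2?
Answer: 1/54 ≈ 0.018519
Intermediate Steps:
J = 9
1/(S(32) + J) = 1/((13 + 32) + 9) = 1/(45 + 9) = 1/54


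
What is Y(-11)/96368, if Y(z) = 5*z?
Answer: -55/96368 ≈ -0.00057073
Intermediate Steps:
Y(-11)/96368 = (5*(-11))/96368 = -55*1/96368 = -55/96368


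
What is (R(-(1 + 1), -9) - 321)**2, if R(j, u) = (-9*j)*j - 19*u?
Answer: 34596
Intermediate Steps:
R(j, u) = -19*u - 9*j**2 (R(j, u) = -9*j**2 - 19*u = -19*u - 9*j**2)
(R(-(1 + 1), -9) - 321)**2 = ((-19*(-9) - 9*(1 + 1)**2) - 321)**2 = ((171 - 9*(-1*2)**2) - 321)**2 = ((171 - 9*(-2)**2) - 321)**2 = ((171 - 9*4) - 321)**2 = ((171 - 36) - 321)**2 = (135 - 321)**2 = (-186)**2 = 34596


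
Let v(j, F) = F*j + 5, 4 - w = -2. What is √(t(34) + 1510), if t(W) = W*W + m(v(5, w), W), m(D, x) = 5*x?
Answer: 2*√709 ≈ 53.254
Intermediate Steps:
w = 6 (w = 4 - 1*(-2) = 4 + 2 = 6)
v(j, F) = 5 + F*j
t(W) = W² + 5*W (t(W) = W*W + 5*W = W² + 5*W)
√(t(34) + 1510) = √(34*(5 + 34) + 1510) = √(34*39 + 1510) = √(1326 + 1510) = √2836 = 2*√709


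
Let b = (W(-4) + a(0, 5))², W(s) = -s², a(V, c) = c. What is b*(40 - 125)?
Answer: -10285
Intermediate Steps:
b = 121 (b = (-1*(-4)² + 5)² = (-1*16 + 5)² = (-16 + 5)² = (-11)² = 121)
b*(40 - 125) = 121*(40 - 125) = 121*(-85) = -10285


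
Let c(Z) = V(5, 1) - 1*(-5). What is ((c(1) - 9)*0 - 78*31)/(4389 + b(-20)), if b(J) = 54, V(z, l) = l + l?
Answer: -806/1481 ≈ -0.54423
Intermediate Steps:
V(z, l) = 2*l
c(Z) = 7 (c(Z) = 2*1 - 1*(-5) = 2 + 5 = 7)
((c(1) - 9)*0 - 78*31)/(4389 + b(-20)) = ((7 - 9)*0 - 78*31)/(4389 + 54) = (-2*0 - 2418)/4443 = (0 - 2418)*(1/4443) = -2418*1/4443 = -806/1481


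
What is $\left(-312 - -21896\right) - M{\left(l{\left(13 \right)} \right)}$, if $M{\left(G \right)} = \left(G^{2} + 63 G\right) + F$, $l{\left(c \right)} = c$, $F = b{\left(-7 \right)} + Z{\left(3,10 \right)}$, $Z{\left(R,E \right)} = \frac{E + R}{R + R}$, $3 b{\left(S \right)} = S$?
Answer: $\frac{123577}{6} \approx 20596.0$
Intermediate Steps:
$b{\left(S \right)} = \frac{S}{3}$
$Z{\left(R,E \right)} = \frac{E + R}{2 R}$
$F = - \frac{1}{6}$ ($F = \frac{1}{3} \left(-7\right) + \frac{10 + 3}{2 \cdot 3} = - \frac{7}{3} + \frac{1}{2} \cdot \frac{1}{3} \cdot 13 = - \frac{7}{3} + \frac{13}{6} = - \frac{1}{6} \approx -0.16667$)
$M{\left(G \right)} = - \frac{1}{6} + G^{2} + 63 G$ ($M{\left(G \right)} = \left(G^{2} + 63 G\right) - \frac{1}{6} = - \frac{1}{6} + G^{2} + 63 G$)
$\left(-312 - -21896\right) - M{\left(l{\left(13 \right)} \right)} = \left(-312 - -21896\right) - \left(- \frac{1}{6} + 13^{2} + 63 \cdot 13\right) = \left(-312 + 21896\right) - \left(- \frac{1}{6} + 169 + 819\right) = 21584 - \frac{5927}{6} = \frac{123577}{6}$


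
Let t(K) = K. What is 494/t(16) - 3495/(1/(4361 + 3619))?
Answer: -223120553/8 ≈ -2.7890e+7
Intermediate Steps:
494/t(16) - 3495/(1/(4361 + 3619)) = 494/16 - 3495/(1/(4361 + 3619)) = 494*(1/16) - 3495/(1/7980) = 247/8 - 3495/1/7980 = 247/8 - 3495*7980 = 247/8 - 27890100 = -223120553/8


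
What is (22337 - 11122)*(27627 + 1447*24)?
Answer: 699311325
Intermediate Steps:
(22337 - 11122)*(27627 + 1447*24) = 11215*(27627 + 34728) = 11215*62355 = 699311325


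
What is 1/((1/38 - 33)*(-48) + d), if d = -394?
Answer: 19/22586 ≈ 0.00084123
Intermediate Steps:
1/((1/38 - 33)*(-48) + d) = 1/((1/38 - 33)*(-48) - 394) = 1/(-1253/38*(-48) - 394) = 1/(30072/19 - 394) = 1/(22586/19) = 19/22586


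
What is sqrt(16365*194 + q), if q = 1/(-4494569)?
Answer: sqrt(64134814605442485841)/4494569 ≈ 1781.8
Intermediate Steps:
q = -1/4494569 ≈ -2.2249e-7
sqrt(16365*194 + q) = sqrt(16365*194 - 1/4494569) = sqrt(3174810 - 1/4494569) = sqrt(14269402606889/4494569) = sqrt(64134814605442485841)/4494569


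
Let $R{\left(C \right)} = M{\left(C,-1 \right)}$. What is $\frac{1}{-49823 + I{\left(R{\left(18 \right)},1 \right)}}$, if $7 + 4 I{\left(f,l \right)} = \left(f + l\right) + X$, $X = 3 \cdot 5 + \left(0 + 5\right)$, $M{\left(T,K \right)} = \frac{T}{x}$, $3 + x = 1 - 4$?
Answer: $- \frac{4}{199281} \approx -2.0072 \cdot 10^{-5}$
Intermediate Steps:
$x = -6$ ($x = -3 + \left(1 - 4\right) = -3 - 3 = -6$)
$M{\left(T,K \right)} = - \frac{T}{6}$ ($M{\left(T,K \right)} = \frac{T}{-6} = T \left(- \frac{1}{6}\right) = - \frac{T}{6}$)
$R{\left(C \right)} = - \frac{C}{6}$
$X = 20$ ($X = 15 + 5 = 20$)
$I{\left(f,l \right)} = \frac{13}{4} + \frac{f}{4} + \frac{l}{4}$ ($I{\left(f,l \right)} = - \frac{7}{4} + \frac{\left(f + l\right) + 20}{4} = - \frac{7}{4} + \frac{20 + f + l}{4} = - \frac{7}{4} + \left(5 + \frac{f}{4} + \frac{l}{4}\right) = \frac{13}{4} + \frac{f}{4} + \frac{l}{4}$)
$\frac{1}{-49823 + I{\left(R{\left(18 \right)},1 \right)}} = \frac{1}{-49823 + \left(\frac{13}{4} + \frac{\left(- \frac{1}{6}\right) 18}{4} + \frac{1}{4} \cdot 1\right)} = \frac{1}{-49823 + \left(\frac{13}{4} + \frac{1}{4} \left(-3\right) + \frac{1}{4}\right)} = \frac{1}{-49823 + \left(\frac{13}{4} - \frac{3}{4} + \frac{1}{4}\right)} = \frac{1}{-49823 + \frac{11}{4}} = \frac{1}{- \frac{199281}{4}} = - \frac{4}{199281}$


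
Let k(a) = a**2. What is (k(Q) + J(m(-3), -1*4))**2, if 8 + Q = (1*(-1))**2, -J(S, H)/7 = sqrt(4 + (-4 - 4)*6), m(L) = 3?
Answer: 245 - 1372*I*sqrt(11) ≈ 245.0 - 4550.4*I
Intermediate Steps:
J(S, H) = -14*I*sqrt(11) (J(S, H) = -7*sqrt(4 + (-4 - 4)*6) = -7*sqrt(4 - 8*6) = -7*sqrt(4 - 48) = -14*I*sqrt(11))
Q = -7 (Q = -8 + (1*(-1))**2 = -8 + (-1)**2 = -8 + 1 = -7)
(k(Q) + J(m(-3), -1*4))**2 = ((-7)**2 - 14*I*sqrt(11))**2 = (49 - 14*I*sqrt(11))**2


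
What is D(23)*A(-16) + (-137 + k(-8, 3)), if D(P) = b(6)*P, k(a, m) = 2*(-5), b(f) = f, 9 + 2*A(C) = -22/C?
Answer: -5385/8 ≈ -673.13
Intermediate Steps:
A(C) = -9/2 - 11/C (A(C) = -9/2 + (-22/C)/2 = -9/2 - 11/C)
k(a, m) = -10
D(P) = 6*P
D(23)*A(-16) + (-137 + k(-8, 3)) = (6*23)*(-9/2 - 11/(-16)) + (-137 - 10) = 138*(-9/2 - 11*(-1/16)) - 147 = 138*(-9/2 + 11/16) - 147 = 138*(-61/16) - 147 = -4209/8 - 147 = -5385/8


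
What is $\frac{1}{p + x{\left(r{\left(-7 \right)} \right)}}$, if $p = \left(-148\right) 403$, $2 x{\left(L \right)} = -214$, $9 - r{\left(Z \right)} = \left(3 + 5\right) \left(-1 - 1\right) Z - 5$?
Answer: $- \frac{1}{59751} \approx -1.6736 \cdot 10^{-5}$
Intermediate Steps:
$r{\left(Z \right)} = 14 + 16 Z$ ($r{\left(Z \right)} = 9 - \left(\left(3 + 5\right) \left(-1 - 1\right) Z - 5\right) = 9 - \left(8 \left(-2\right) Z - 5\right) = 9 - \left(- 16 Z - 5\right) = 9 - \left(-5 - 16 Z\right) = 9 + \left(5 + 16 Z\right) = 14 + 16 Z$)
$x{\left(L \right)} = -107$ ($x{\left(L \right)} = \frac{1}{2} \left(-214\right) = -107$)
$p = -59644$
$\frac{1}{p + x{\left(r{\left(-7 \right)} \right)}} = \frac{1}{-59644 - 107} = \frac{1}{-59751} = - \frac{1}{59751}$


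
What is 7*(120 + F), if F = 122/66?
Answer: 28147/33 ≈ 852.94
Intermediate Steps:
F = 61/33 (F = 122*(1/66) = 61/33 ≈ 1.8485)
7*(120 + F) = 7*(120 + 61/33) = 7*(4021/33) = 28147/33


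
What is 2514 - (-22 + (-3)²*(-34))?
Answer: 2842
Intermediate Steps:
2514 - (-22 + (-3)²*(-34)) = 2514 - (-22 + 9*(-34)) = 2514 - (-22 - 306) = 2514 - 1*(-328) = 2514 + 328 = 2842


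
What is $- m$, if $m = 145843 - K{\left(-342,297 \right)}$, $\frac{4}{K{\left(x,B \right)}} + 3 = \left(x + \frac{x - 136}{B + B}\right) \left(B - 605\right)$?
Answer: $- \frac{415752160661}{2850683} \approx -1.4584 \cdot 10^{5}$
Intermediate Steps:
$K{\left(x,B \right)} = \frac{4}{-3 + \left(-605 + B\right) \left(x + \frac{-136 + x}{2 B}\right)}$ ($K{\left(x,B \right)} = \frac{4}{-3 + \left(x + \frac{x - 136}{B + B}\right) \left(B - 605\right)} = \frac{4}{-3 + \left(x + \frac{-136 + x}{2 B}\right) \left(-605 + B\right)} = \frac{4}{-3 + \left(-605 + B\right) \left(x + \frac{-136 + x}{2 B}\right)}$)
$m = \frac{415752160661}{2850683}$ ($m = 145843 - 8 \cdot 297 \frac{1}{82280 - -206910 - 42174 - 359073 \left(-342\right) + 2 \left(-342\right) 297^{2}} = 145843 - 8 \cdot 297 \frac{1}{82280 + 206910 - 42174 + 122802966 + 2 \left(-342\right) 88209} = 145843 - 8 \cdot 297 \frac{1}{82280 + 206910 - 42174 + 122802966 - 60334956} = 145843 - 8 \cdot 297 \cdot \frac{1}{62715026} = 145843 - \frac{108}{2850683} = \frac{415752160661}{2850683} \approx 1.4584 \cdot 10^{5}$)
$- m = \left(-1\right) \frac{415752160661}{2850683} = - \frac{415752160661}{2850683}$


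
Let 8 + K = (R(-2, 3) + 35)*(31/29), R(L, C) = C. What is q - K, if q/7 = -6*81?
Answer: -99604/29 ≈ -3434.6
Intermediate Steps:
K = 946/29 (K = -8 + (3 + 35)*(31/29) = -8 + 38*(31*(1/29)) = -8 + 38*(31/29) = -8 + 1178/29 = 946/29 ≈ 32.621)
q = -3402 (q = 7*(-6*81) = 7*(-486) = -3402)
q - K = -3402 - 1*946/29 = -3402 - 946/29 = -99604/29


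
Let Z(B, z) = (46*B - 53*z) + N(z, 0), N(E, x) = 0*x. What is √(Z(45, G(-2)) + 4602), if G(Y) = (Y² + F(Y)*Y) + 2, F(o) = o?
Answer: √6142 ≈ 78.371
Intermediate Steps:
N(E, x) = 0
G(Y) = 2 + 2*Y² (G(Y) = (Y² + Y*Y) + 2 = (Y² + Y²) + 2 = 2*Y² + 2 = 2 + 2*Y²)
Z(B, z) = -53*z + 46*B (Z(B, z) = (46*B - 53*z) + 0 = (-53*z + 46*B) + 0 = -53*z + 46*B)
√(Z(45, G(-2)) + 4602) = √((-53*(2 + 2*(-2)²) + 46*45) + 4602) = √((-53*(2 + 2*4) + 2070) + 4602) = √((-53*(2 + 8) + 2070) + 4602) = √((-53*10 + 2070) + 4602) = √((-530 + 2070) + 4602) = √(1540 + 4602) = √6142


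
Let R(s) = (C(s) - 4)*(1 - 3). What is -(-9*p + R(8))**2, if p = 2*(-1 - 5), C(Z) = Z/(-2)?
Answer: -15376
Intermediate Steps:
C(Z) = -Z/2 (C(Z) = Z*(-1/2) = -Z/2)
p = -12 (p = 2*(-6) = -12)
R(s) = 8 + s (R(s) = (-s/2 - 4)*(1 - 3) = (-4 - s/2)*(-2) = 8 + s)
-(-9*p + R(8))**2 = -(-9*(-12) + (8 + 8))**2 = -(108 + 16)**2 = -1*124**2 = -1*15376 = -15376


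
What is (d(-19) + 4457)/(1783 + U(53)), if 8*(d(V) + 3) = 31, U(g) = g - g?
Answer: 35663/14264 ≈ 2.5002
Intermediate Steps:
U(g) = 0
d(V) = 7/8 (d(V) = -3 + (1/8)*31 = -3 + 31/8 = 7/8)
(d(-19) + 4457)/(1783 + U(53)) = (7/8 + 4457)/(1783 + 0) = (35663/8)/1783 = (35663/8)*(1/1783) = 35663/14264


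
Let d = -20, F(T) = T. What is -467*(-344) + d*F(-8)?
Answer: 160808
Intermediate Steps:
-467*(-344) + d*F(-8) = -467*(-344) - 20*(-8) = 160648 + 160 = 160808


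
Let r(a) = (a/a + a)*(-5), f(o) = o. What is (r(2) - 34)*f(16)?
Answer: -784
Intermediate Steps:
r(a) = -5 - 5*a (r(a) = (1 + a)*(-5) = -5 - 5*a)
(r(2) - 34)*f(16) = ((-5 - 5*2) - 34)*16 = ((-5 - 10) - 34)*16 = (-15 - 34)*16 = -49*16 = -784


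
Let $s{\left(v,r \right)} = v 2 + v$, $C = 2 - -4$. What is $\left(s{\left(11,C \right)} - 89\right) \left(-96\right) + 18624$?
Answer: $24000$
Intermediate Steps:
$C = 6$ ($C = 2 + 4 = 6$)
$s{\left(v,r \right)} = 3 v$ ($s{\left(v,r \right)} = 2 v + v = 3 v$)
$\left(s{\left(11,C \right)} - 89\right) \left(-96\right) + 18624 = \left(3 \cdot 11 - 89\right) \left(-96\right) + 18624 = \left(33 - 89\right) \left(-96\right) + 18624 = \left(-56\right) \left(-96\right) + 18624 = 5376 + 18624 = 24000$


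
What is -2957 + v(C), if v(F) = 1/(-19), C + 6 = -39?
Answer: -56184/19 ≈ -2957.1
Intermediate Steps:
C = -45 (C = -6 - 39 = -45)
v(F) = -1/19
-2957 + v(C) = -2957 - 1/19 = -56184/19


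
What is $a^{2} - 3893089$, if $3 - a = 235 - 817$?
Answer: $-3550864$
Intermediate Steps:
$a = 585$ ($a = 3 - \left(235 - 817\right) = 3 - -582 = 3 + 582 = 585$)
$a^{2} - 3893089 = 585^{2} - 3893089 = 342225 - 3893089 = -3550864$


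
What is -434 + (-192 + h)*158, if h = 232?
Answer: 5886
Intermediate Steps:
-434 + (-192 + h)*158 = -434 + (-192 + 232)*158 = -434 + 40*158 = -434 + 6320 = 5886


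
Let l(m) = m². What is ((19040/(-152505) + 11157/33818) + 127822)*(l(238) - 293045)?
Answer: -31168622764535250709/1031482818 ≈ -3.0217e+10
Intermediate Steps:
((19040/(-152505) + 11157/33818) + 127822)*(l(238) - 293045) = ((19040/(-152505) + 11157/33818) + 127822)*(238² - 293045) = ((19040*(-1/152505) + 11157*(1/33818)) + 127822)*(56644 - 293045) = ((-3808/30501 + 11157/33818) + 127822)*(-236401) = (211520713/1031482818 + 127822)*(-236401) = (131846408283109/1031482818)*(-236401) = -31168622764535250709/1031482818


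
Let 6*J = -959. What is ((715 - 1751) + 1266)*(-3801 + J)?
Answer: -2732975/3 ≈ -9.1099e+5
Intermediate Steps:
J = -959/6 (J = (1/6)*(-959) = -959/6 ≈ -159.83)
((715 - 1751) + 1266)*(-3801 + J) = ((715 - 1751) + 1266)*(-3801 - 959/6) = (-1036 + 1266)*(-23765/6) = 230*(-23765/6) = -2732975/3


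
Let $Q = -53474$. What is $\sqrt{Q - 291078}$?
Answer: $2 i \sqrt{86138} \approx 586.99 i$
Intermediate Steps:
$\sqrt{Q - 291078} = \sqrt{-53474 - 291078} = \sqrt{-344552} = 2 i \sqrt{86138}$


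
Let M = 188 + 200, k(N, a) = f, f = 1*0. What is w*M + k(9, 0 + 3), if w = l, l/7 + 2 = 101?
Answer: 268884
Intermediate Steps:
f = 0
k(N, a) = 0
M = 388
l = 693 (l = -14 + 7*101 = -14 + 707 = 693)
w = 693
w*M + k(9, 0 + 3) = 693*388 + 0 = 268884 + 0 = 268884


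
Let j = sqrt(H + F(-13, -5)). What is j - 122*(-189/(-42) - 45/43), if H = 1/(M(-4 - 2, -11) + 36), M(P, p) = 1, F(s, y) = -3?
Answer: -18117/43 + I*sqrt(4070)/37 ≈ -421.33 + 1.7242*I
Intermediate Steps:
H = 1/37 (H = 1/(1 + 36) = 1/37 ≈ 0.027027)
j = I*sqrt(4070)/37 (j = sqrt(1/37 - 3) = sqrt(-110/37) = I*sqrt(4070)/37 ≈ 1.7242*I)
j - 122*(-189/(-42) - 45/43) = I*sqrt(4070)/37 - 122*(-189/(-42) - 45/43) = I*sqrt(4070)/37 - 122*(-189*(-1/42) - 45*1/43) = I*sqrt(4070)/37 - 122*(9/2 - 45/43) = I*sqrt(4070)/37 - 122*297/86 = I*sqrt(4070)/37 - 18117/43 = -18117/43 + I*sqrt(4070)/37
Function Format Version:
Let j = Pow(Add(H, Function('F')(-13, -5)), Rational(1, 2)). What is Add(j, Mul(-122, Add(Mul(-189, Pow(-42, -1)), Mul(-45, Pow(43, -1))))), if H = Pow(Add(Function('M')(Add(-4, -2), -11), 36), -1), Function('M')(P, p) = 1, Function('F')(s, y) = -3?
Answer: Add(Rational(-18117, 43), Mul(Rational(1, 37), I, Pow(4070, Rational(1, 2)))) ≈ Add(-421.33, Mul(1.7242, I))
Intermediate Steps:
H = Rational(1, 37) (H = Pow(Add(1, 36), -1) = Pow(37, -1) = Rational(1, 37) ≈ 0.027027)
j = Mul(Rational(1, 37), I, Pow(4070, Rational(1, 2))) (j = Pow(Add(Rational(1, 37), -3), Rational(1, 2)) = Pow(Rational(-110, 37), Rational(1, 2)) = Mul(Rational(1, 37), I, Pow(4070, Rational(1, 2))) ≈ Mul(1.7242, I))
Add(j, Mul(-122, Add(Mul(-189, Pow(-42, -1)), Mul(-45, Pow(43, -1))))) = Add(Mul(Rational(1, 37), I, Pow(4070, Rational(1, 2))), Mul(-122, Add(Mul(-189, Pow(-42, -1)), Mul(-45, Pow(43, -1))))) = Add(Mul(Rational(1, 37), I, Pow(4070, Rational(1, 2))), Mul(-122, Add(Mul(-189, Rational(-1, 42)), Mul(-45, Rational(1, 43))))) = Add(Mul(Rational(1, 37), I, Pow(4070, Rational(1, 2))), Mul(-122, Add(Rational(9, 2), Rational(-45, 43)))) = Add(Mul(Rational(1, 37), I, Pow(4070, Rational(1, 2))), Mul(-122, Rational(297, 86))) = Add(Mul(Rational(1, 37), I, Pow(4070, Rational(1, 2))), Rational(-18117, 43)) = Add(Rational(-18117, 43), Mul(Rational(1, 37), I, Pow(4070, Rational(1, 2))))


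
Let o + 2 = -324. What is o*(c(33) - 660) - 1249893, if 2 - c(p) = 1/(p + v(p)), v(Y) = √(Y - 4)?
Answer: -548748671/530 - 163*√29/530 ≈ -1.0354e+6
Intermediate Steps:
o = -326 (o = -2 - 324 = -326)
v(Y) = √(-4 + Y)
c(p) = 2 - 1/(p + √(-4 + p))
o*(c(33) - 660) - 1249893 = -326*((-1 + 2*33 + 2*√(-4 + 33))/(33 + √(-4 + 33)) - 660) - 1249893 = -326*((-1 + 66 + 2*√29)/(33 + √29) - 660) - 1249893 = -326*((65 + 2*√29)/(33 + √29) - 660) - 1249893 = -326*(-660 + (65 + 2*√29)/(33 + √29)) - 1249893 = (215160 - 326*(65 + 2*√29)/(33 + √29)) - 1249893 = -1034733 - 326*(65 + 2*√29)/(33 + √29)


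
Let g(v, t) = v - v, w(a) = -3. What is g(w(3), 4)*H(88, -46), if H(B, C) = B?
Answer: 0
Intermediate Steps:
g(v, t) = 0
g(w(3), 4)*H(88, -46) = 0*88 = 0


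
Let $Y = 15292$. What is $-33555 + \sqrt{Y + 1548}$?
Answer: $-33555 + 2 \sqrt{4210} \approx -33425.0$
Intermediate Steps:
$-33555 + \sqrt{Y + 1548} = -33555 + \sqrt{15292 + 1548} = -33555 + \sqrt{16840} = -33555 + 2 \sqrt{4210}$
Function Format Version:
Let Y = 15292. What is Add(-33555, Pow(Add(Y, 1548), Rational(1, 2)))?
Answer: Add(-33555, Mul(2, Pow(4210, Rational(1, 2)))) ≈ -33425.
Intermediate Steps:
Add(-33555, Pow(Add(Y, 1548), Rational(1, 2))) = Add(-33555, Pow(Add(15292, 1548), Rational(1, 2))) = Add(-33555, Pow(16840, Rational(1, 2))) = Add(-33555, Mul(2, Pow(4210, Rational(1, 2))))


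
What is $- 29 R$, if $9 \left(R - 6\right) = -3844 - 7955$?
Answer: $37845$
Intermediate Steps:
$R = -1305$ ($R = 6 + \frac{-3844 - 7955}{9} = 6 + \frac{1}{9} \left(-11799\right) = 6 - 1311 = -1305$)
$- 29 R = \left(-29\right) \left(-1305\right) = 37845$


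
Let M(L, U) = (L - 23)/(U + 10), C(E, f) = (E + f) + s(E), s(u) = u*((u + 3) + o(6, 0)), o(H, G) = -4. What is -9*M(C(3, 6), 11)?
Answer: 24/7 ≈ 3.4286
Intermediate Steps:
s(u) = u*(-1 + u) (s(u) = u*((u + 3) - 4) = u*((3 + u) - 4) = u*(-1 + u))
C(E, f) = E + f + E*(-1 + E) (C(E, f) = (E + f) + E*(-1 + E) = E + f + E*(-1 + E))
M(L, U) = (-23 + L)/(10 + U)
-9*M(C(3, 6), 11) = -9*(-23 + (6 + 3²))/(10 + 11) = -9*(-23 + (6 + 9))/21 = -3*(-23 + 15)/7 = -3*(-8)/7 = -9*(-8/21) = 24/7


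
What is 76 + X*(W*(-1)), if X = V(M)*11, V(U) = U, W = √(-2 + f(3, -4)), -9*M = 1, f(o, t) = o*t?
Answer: 76 + 11*I*√14/9 ≈ 76.0 + 4.5731*I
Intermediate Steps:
M = -⅑ (M = -⅑*1 = -⅑ ≈ -0.11111)
W = I*√14 (W = √(-2 + 3*(-4)) = √(-2 - 12) = √(-14) = I*√14 ≈ 3.7417*I)
X = -11/9 (X = -⅑*11 = -11/9 ≈ -1.2222)
76 + X*(W*(-1)) = 76 - 11*I*√14*(-1)/9 = 76 - (-11)*I*√14/9 = 76 + 11*I*√14/9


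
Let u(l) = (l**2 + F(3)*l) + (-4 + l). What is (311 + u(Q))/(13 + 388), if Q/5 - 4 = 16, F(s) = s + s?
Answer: 11007/401 ≈ 27.449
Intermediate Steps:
F(s) = 2*s
Q = 100 (Q = 20 + 5*16 = 20 + 80 = 100)
u(l) = -4 + l**2 + 7*l (u(l) = (l**2 + (2*3)*l) + (-4 + l) = (l**2 + 6*l) + (-4 + l) = -4 + l**2 + 7*l)
(311 + u(Q))/(13 + 388) = (311 + (-4 + 100**2 + 7*100))/(13 + 388) = (311 + (-4 + 10000 + 700))/401 = (311 + 10696)*(1/401) = 11007*(1/401) = 11007/401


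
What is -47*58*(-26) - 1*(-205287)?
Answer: 276163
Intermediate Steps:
-47*58*(-26) - 1*(-205287) = -2726*(-26) + 205287 = 70876 + 205287 = 276163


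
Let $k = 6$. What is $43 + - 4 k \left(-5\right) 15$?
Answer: $1843$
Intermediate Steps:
$43 + - 4 k \left(-5\right) 15 = 43 + \left(-4\right) 6 \left(-5\right) 15 = 43 + \left(-24\right) \left(-5\right) 15 = 43 + 120 \cdot 15 = 43 + 1800 = 1843$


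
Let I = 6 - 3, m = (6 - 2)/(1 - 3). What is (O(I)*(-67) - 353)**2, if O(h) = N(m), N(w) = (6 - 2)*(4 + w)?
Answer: 790321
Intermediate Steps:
m = -2 (m = 4/(-2) = 4*(-1/2) = -2)
I = 3
N(w) = 16 + 4*w (N(w) = 4*(4 + w) = 16 + 4*w)
O(h) = 8 (O(h) = 16 + 4*(-2) = 16 - 8 = 8)
(O(I)*(-67) - 353)**2 = (8*(-67) - 353)**2 = (-536 - 353)**2 = (-889)**2 = 790321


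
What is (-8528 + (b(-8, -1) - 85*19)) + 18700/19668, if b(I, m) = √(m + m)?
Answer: -4533496/447 + I*√2 ≈ -10142.0 + 1.4142*I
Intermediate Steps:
b(I, m) = √2*√m (b(I, m) = √(2*m) = √2*√m)
(-8528 + (b(-8, -1) - 85*19)) + 18700/19668 = (-8528 + (√2*√(-1) - 85*19)) + 18700/19668 = (-8528 + (√2*I - 1615)) + 18700*(1/19668) = (-8528 + (I*√2 - 1615)) + 425/447 = (-8528 + (-1615 + I*√2)) + 425/447 = (-10143 + I*√2) + 425/447 = -4533496/447 + I*√2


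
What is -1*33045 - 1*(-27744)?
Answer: -5301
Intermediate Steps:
-1*33045 - 1*(-27744) = -33045 + 27744 = -5301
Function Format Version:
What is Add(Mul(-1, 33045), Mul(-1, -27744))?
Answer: -5301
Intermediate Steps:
Add(Mul(-1, 33045), Mul(-1, -27744)) = Add(-33045, 27744) = -5301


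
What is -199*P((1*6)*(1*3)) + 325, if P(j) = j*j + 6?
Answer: -65345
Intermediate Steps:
P(j) = 6 + j² (P(j) = j² + 6 = 6 + j²)
-199*P((1*6)*(1*3)) + 325 = -199*(6 + ((1*6)*(1*3))²) + 325 = -199*(6 + (6*3)²) + 325 = -199*(6 + 18²) + 325 = -199*(6 + 324) + 325 = -199*330 + 325 = -65670 + 325 = -65345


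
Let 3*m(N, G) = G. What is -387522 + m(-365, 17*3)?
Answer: -387505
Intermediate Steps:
m(N, G) = G/3
-387522 + m(-365, 17*3) = -387522 + (17*3)/3 = -387522 + (⅓)*51 = -387522 + 17 = -387505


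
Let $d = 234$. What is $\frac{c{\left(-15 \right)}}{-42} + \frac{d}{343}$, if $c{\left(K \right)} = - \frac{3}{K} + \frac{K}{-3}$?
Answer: $\frac{2873}{5145} \approx 0.55841$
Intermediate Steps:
$c{\left(K \right)} = - \frac{3}{K} - \frac{K}{3}$ ($c{\left(K \right)} = - \frac{3}{K} + K \left(- \frac{1}{3}\right) = - \frac{3}{K} - \frac{K}{3}$)
$\frac{c{\left(-15 \right)}}{-42} + \frac{d}{343} = \frac{- \frac{3}{-15} - -5}{-42} + \frac{234}{343} = \left(\left(-3\right) \left(- \frac{1}{15}\right) + 5\right) \left(- \frac{1}{42}\right) + 234 \cdot \frac{1}{343} = \left(\frac{1}{5} + 5\right) \left(- \frac{1}{42}\right) + \frac{234}{343} = \frac{26}{5} \left(- \frac{1}{42}\right) + \frac{234}{343} = - \frac{13}{105} + \frac{234}{343} = \frac{2873}{5145}$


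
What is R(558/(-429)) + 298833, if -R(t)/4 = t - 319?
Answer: 42916331/143 ≈ 3.0011e+5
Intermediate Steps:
R(t) = 1276 - 4*t (R(t) = -4*(t - 319) = -4*(-319 + t) = 1276 - 4*t)
R(558/(-429)) + 298833 = (1276 - 2232/(-429)) + 298833 = (1276 - 2232*(-1)/429) + 298833 = (1276 - 4*(-186/143)) + 298833 = (1276 + 744/143) + 298833 = 183212/143 + 298833 = 42916331/143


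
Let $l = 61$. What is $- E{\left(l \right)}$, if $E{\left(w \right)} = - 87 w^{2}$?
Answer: $323727$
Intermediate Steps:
$- E{\left(l \right)} = - \left(-87\right) 61^{2} = - \left(-87\right) 3721 = \left(-1\right) \left(-323727\right) = 323727$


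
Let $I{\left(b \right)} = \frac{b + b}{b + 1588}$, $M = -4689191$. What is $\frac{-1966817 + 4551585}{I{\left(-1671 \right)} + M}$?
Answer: $- \frac{214535744}{389199511} \approx -0.55122$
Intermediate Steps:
$I{\left(b \right)} = \frac{2 b}{1588 + b}$
$\frac{-1966817 + 4551585}{I{\left(-1671 \right)} + M} = \frac{-1966817 + 4551585}{2 \left(-1671\right) \frac{1}{1588 - 1671} - 4689191} = \frac{2584768}{2 \left(-1671\right) \frac{1}{-83} - 4689191} = \frac{2584768}{2 \left(-1671\right) \left(- \frac{1}{83}\right) - 4689191} = \frac{2584768}{\frac{3342}{83} - 4689191} = \frac{2584768}{- \frac{389199511}{83}} = 2584768 \left(- \frac{83}{389199511}\right) = - \frac{214535744}{389199511}$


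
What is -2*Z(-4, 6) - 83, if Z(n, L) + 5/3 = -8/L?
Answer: -77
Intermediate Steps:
Z(n, L) = -5/3 - 8/L
-2*Z(-4, 6) - 83 = -2*(-5/3 - 8/6) - 83 = -2*(-5/3 - 8*⅙) - 83 = -2*(-5/3 - 4/3) - 83 = -2*(-3) - 83 = 6 - 83 = -77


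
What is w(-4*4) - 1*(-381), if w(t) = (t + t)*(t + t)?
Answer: 1405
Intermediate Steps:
w(t) = 4*t² (w(t) = (2*t)*(2*t) = 4*t²)
w(-4*4) - 1*(-381) = 4*(-4*4)² - 1*(-381) = 4*(-16)² + 381 = 4*256 + 381 = 1024 + 381 = 1405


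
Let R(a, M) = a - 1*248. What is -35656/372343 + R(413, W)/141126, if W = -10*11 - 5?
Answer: -1656850687/17515759406 ≈ -0.094592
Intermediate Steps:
W = -115 (W = -110 - 5 = -115)
R(a, M) = -248 + a (R(a, M) = a - 248 = -248 + a)
-35656/372343 + R(413, W)/141126 = -35656/372343 + (-248 + 413)/141126 = -35656*1/372343 + 165*(1/141126) = -35656/372343 + 55/47042 = -1656850687/17515759406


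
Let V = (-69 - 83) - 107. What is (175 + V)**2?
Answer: 7056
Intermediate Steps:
V = -259 (V = -152 - 107 = -259)
(175 + V)**2 = (175 - 259)**2 = (-84)**2 = 7056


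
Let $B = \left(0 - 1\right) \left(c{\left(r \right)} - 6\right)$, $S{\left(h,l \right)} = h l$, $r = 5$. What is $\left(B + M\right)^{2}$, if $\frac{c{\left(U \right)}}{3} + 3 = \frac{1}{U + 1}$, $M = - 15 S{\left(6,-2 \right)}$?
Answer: $\frac{151321}{4} \approx 37830.0$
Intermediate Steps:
$M = 180$ ($M = - 15 \cdot 6 \left(-2\right) = \left(-15\right) \left(-12\right) = 180$)
$c{\left(U \right)} = -9 + \frac{3}{1 + U}$ ($c{\left(U \right)} = -9 + \frac{3}{U + 1} = -9 + \frac{3}{1 + U}$)
$B = \frac{29}{2}$ ($B = \left(0 - 1\right) \left(\frac{3 \left(-2 - 15\right)}{1 + 5} - 6\right) = \left(0 - 1\right) \left(\frac{3 \left(-2 - 15\right)}{6} - 6\right) = - (3 \cdot \frac{1}{6} \left(-17\right) - 6) = - (- \frac{17}{2} - 6) = \left(-1\right) \left(- \frac{29}{2}\right) = \frac{29}{2} \approx 14.5$)
$\left(B + M\right)^{2} = \left(\frac{29}{2} + 180\right)^{2} = \left(\frac{389}{2}\right)^{2} = \frac{151321}{4}$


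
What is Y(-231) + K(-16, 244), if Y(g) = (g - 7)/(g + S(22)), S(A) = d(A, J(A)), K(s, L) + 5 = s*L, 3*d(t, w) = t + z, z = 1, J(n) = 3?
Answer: -1309158/335 ≈ -3907.9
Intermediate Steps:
d(t, w) = ⅓ + t/3 (d(t, w) = (t + 1)/3 = (1 + t)/3 = ⅓ + t/3)
K(s, L) = -5 + L*s (K(s, L) = -5 + s*L = -5 + L*s)
S(A) = ⅓ + A/3
Y(g) = (-7 + g)/(23/3 + g) (Y(g) = (g - 7)/(g + (⅓ + (⅓)*22)) = (-7 + g)/(g + (⅓ + 22/3)) = (-7 + g)/(g + 23/3) = (-7 + g)/(23/3 + g))
Y(-231) + K(-16, 244) = 3*(-7 - 231)/(23 + 3*(-231)) + (-5 + 244*(-16)) = 3*(-238)/(23 - 693) + (-5 - 3904) = 3*(-238)/(-670) - 3909 = 3*(-1/670)*(-238) - 3909 = 357/335 - 3909 = -1309158/335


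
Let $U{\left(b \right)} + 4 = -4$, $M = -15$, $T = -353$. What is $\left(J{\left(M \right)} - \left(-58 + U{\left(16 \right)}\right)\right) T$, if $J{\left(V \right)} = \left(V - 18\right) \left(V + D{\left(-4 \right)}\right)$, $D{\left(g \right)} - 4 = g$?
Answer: $-198033$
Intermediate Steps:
$D{\left(g \right)} = 4 + g$
$U{\left(b \right)} = -8$ ($U{\left(b \right)} = -4 - 4 = -8$)
$J{\left(V \right)} = V \left(-18 + V\right)$ ($J{\left(V \right)} = \left(V - 18\right) \left(V + \left(4 - 4\right)\right) = \left(-18 + V\right) \left(V + 0\right) = \left(-18 + V\right) V = V \left(-18 + V\right)$)
$\left(J{\left(M \right)} - \left(-58 + U{\left(16 \right)}\right)\right) T = \left(- 15 \left(-18 - 15\right) + \left(58 - -8\right)\right) \left(-353\right) = \left(\left(-15\right) \left(-33\right) + \left(58 + 8\right)\right) \left(-353\right) = \left(495 + 66\right) \left(-353\right) = 561 \left(-353\right) = -198033$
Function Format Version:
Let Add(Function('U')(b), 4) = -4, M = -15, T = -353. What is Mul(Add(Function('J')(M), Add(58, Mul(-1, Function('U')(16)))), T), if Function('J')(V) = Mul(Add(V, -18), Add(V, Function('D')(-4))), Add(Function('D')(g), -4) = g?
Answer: -198033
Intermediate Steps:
Function('D')(g) = Add(4, g)
Function('U')(b) = -8 (Function('U')(b) = Add(-4, -4) = -8)
Function('J')(V) = Mul(V, Add(-18, V)) (Function('J')(V) = Mul(Add(V, -18), Add(V, Add(4, -4))) = Mul(Add(-18, V), Add(V, 0)) = Mul(Add(-18, V), V) = Mul(V, Add(-18, V)))
Mul(Add(Function('J')(M), Add(58, Mul(-1, Function('U')(16)))), T) = Mul(Add(Mul(-15, Add(-18, -15)), Add(58, Mul(-1, -8))), -353) = Mul(Add(Mul(-15, -33), Add(58, 8)), -353) = Mul(Add(495, 66), -353) = Mul(561, -353) = -198033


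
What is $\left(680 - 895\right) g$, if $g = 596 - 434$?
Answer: $-34830$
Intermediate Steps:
$g = 162$ ($g = 596 - 434 = 162$)
$\left(680 - 895\right) g = \left(680 - 895\right) 162 = \left(-215\right) 162 = -34830$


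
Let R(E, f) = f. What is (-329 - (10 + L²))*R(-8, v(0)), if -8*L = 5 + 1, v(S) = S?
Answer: 0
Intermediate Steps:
L = -¾ (L = -(5 + 1)/8 = -⅛*6 = -¾ ≈ -0.75000)
(-329 - (10 + L²))*R(-8, v(0)) = (-329 - (10 + (-¾)²))*0 = (-329 - (10 + 9/16))*0 = (-329 - 1*169/16)*0 = (-329 - 169/16)*0 = -5433/16*0 = 0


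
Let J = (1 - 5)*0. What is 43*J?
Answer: 0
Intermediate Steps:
J = 0 (J = -4*0 = 0)
43*J = 43*0 = 0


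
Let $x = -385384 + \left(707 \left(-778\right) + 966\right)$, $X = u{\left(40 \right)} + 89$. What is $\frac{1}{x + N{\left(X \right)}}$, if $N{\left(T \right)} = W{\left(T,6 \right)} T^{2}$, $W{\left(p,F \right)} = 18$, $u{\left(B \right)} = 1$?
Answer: $- \frac{1}{788664} \approx -1.268 \cdot 10^{-6}$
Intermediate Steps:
$X = 90$ ($X = 1 + 89 = 90$)
$N{\left(T \right)} = 18 T^{2}$
$x = -934464$ ($x = -385384 + \left(-550046 + 966\right) = -385384 - 549080 = -934464$)
$\frac{1}{x + N{\left(X \right)}} = \frac{1}{-934464 + 18 \cdot 90^{2}} = \frac{1}{-934464 + 18 \cdot 8100} = \frac{1}{-934464 + 145800} = \frac{1}{-788664} = - \frac{1}{788664}$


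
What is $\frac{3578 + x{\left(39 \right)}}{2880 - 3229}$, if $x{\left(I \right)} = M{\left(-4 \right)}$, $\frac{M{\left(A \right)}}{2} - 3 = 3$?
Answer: $- \frac{3590}{349} \approx -10.287$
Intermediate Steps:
$M{\left(A \right)} = 12$ ($M{\left(A \right)} = 6 + 2 \cdot 3 = 6 + 6 = 12$)
$x{\left(I \right)} = 12$
$\frac{3578 + x{\left(39 \right)}}{2880 - 3229} = \frac{3578 + 12}{2880 - 3229} = \frac{3590}{-349} = 3590 \left(- \frac{1}{349}\right) = - \frac{3590}{349}$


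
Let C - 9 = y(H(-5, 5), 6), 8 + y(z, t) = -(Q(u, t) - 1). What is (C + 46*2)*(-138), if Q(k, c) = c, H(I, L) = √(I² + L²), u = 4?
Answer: -12144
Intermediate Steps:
y(z, t) = -7 - t (y(z, t) = -8 - (t - 1) = -8 - (-1 + t) = -8 + (1 - t) = -7 - t)
C = -4 (C = 9 + (-7 - 1*6) = 9 + (-7 - 6) = 9 - 13 = -4)
(C + 46*2)*(-138) = (-4 + 46*2)*(-138) = (-4 + 92)*(-138) = 88*(-138) = -12144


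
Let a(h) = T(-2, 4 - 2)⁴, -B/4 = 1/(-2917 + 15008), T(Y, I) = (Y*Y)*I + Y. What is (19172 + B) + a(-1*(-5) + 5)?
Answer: 247478584/12091 ≈ 20468.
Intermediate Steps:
T(Y, I) = Y + I*Y² (T(Y, I) = Y²*I + Y = I*Y² + Y = Y + I*Y²)
B = -4/12091 (B = -4/(-2917 + 15008) = -4/12091 ≈ -0.00033082)
a(h) = 1296 (a(h) = (-2*(1 + (4 - 2)*(-2)))⁴ = (-2*(1 + 2*(-2)))⁴ = (-2*(1 - 4))⁴ = (-2*(-3))⁴ = 6⁴ = 1296)
(19172 + B) + a(-1*(-5) + 5) = (19172 - 4/12091) + 1296 = 231808648/12091 + 1296 = 247478584/12091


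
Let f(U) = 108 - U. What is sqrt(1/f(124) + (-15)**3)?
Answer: I*sqrt(54001)/4 ≈ 58.095*I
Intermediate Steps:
sqrt(1/f(124) + (-15)**3) = sqrt(1/(108 - 1*124) + (-15)**3) = sqrt(1/(108 - 124) - 3375) = sqrt(1/(-16) - 3375) = sqrt(-1/16 - 3375) = sqrt(-54001/16) = I*sqrt(54001)/4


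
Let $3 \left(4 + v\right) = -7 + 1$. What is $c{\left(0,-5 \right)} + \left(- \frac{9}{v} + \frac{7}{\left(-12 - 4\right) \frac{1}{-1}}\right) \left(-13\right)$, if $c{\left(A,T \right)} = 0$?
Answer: $- \frac{403}{16} \approx -25.188$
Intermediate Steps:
$v = -6$ ($v = -4 + \frac{-7 + 1}{3} = -4 + \frac{1}{3} \left(-6\right) = -4 - 2 = -6$)
$c{\left(0,-5 \right)} + \left(- \frac{9}{v} + \frac{7}{\left(-12 - 4\right) \frac{1}{-1}}\right) \left(-13\right) = 0 + \left(- \frac{9}{-6} + \frac{7}{\left(-12 - 4\right) \frac{1}{-1}}\right) \left(-13\right) = 0 + \left(\left(-9\right) \left(- \frac{1}{6}\right) + \frac{7}{\left(-16\right) \left(-1\right)}\right) \left(-13\right) = 0 + \left(\frac{3}{2} + \frac{7}{16}\right) \left(-13\right) = 0 + \frac{31}{16} \left(-13\right) = 0 - \frac{403}{16} = - \frac{403}{16}$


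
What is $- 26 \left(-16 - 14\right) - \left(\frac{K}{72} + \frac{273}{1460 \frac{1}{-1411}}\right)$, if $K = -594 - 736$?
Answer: $\frac{3489688}{3285} \approx 1062.3$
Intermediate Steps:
$K = -1330$
$- 26 \left(-16 - 14\right) - \left(\frac{K}{72} + \frac{273}{1460 \frac{1}{-1411}}\right) = - 26 \left(-16 - 14\right) - \left(- \frac{1330}{72} + \frac{273}{1460 \frac{1}{-1411}}\right) = \left(-26\right) \left(-30\right) - \left(\left(-1330\right) \frac{1}{72} + \frac{273}{1460 \left(- \frac{1}{1411}\right)}\right) = 780 - \left(- \frac{665}{36} + \frac{273}{- \frac{1460}{1411}}\right) = 780 - \left(- \frac{665}{36} + 273 \left(- \frac{1411}{1460}\right)\right) = 780 - \left(- \frac{665}{36} - \frac{385203}{1460}\right) = 780 - - \frac{927388}{3285} = 780 + \frac{927388}{3285} = \frac{3489688}{3285}$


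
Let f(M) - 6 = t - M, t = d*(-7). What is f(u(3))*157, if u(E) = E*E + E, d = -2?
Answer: 1256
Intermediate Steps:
u(E) = E + E² (u(E) = E² + E = E + E²)
t = 14 (t = -2*(-7) = 14)
f(M) = 20 - M (f(M) = 6 + (14 - M) = 20 - M)
f(u(3))*157 = (20 - 3*(1 + 3))*157 = (20 - 3*4)*157 = (20 - 1*12)*157 = (20 - 12)*157 = 8*157 = 1256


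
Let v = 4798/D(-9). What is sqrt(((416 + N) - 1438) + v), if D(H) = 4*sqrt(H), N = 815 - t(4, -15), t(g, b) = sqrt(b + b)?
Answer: sqrt(-7452 - 14394*I - 36*I*sqrt(30))/6 ≈ 11.138 - 18.195*I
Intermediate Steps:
t(g, b) = sqrt(2)*sqrt(b) (t(g, b) = sqrt(2*b) = sqrt(2)*sqrt(b))
N = 815 - I*sqrt(30) (N = 815 - sqrt(2)*sqrt(-15) = 815 - sqrt(2)*I*sqrt(15) = 815 - I*sqrt(30) ≈ 815.0 - 5.4772*I)
v = -2399*I/6 (v = 4798/((4*sqrt(-9))) = 4798/((4*(3*I))) = 4798/((12*I)) = 4798*(-I/12) = -2399*I/6 ≈ -399.83*I)
sqrt(((416 + N) - 1438) + v) = sqrt(((416 + (815 - I*sqrt(30))) - 1438) - 2399*I/6) = sqrt(((1231 - I*sqrt(30)) - 1438) - 2399*I/6) = sqrt((-207 - I*sqrt(30)) - 2399*I/6) = sqrt(-207 - 2399*I/6 - I*sqrt(30))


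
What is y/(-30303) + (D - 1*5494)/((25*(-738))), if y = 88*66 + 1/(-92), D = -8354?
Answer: 1597112561/2857572900 ≈ 0.55891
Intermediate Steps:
y = 534335/92 (y = 5808 - 1/92 = 534335/92 ≈ 5808.0)
y/(-30303) + (D - 1*5494)/((25*(-738))) = (534335/92)/(-30303) + (-8354 - 1*5494)/((25*(-738))) = (534335/92)*(-1/30303) + (-8354 - 5494)/(-18450) = -534335/2787876 - 13848*(-1/18450) = -534335/2787876 + 2308/3075 = 1597112561/2857572900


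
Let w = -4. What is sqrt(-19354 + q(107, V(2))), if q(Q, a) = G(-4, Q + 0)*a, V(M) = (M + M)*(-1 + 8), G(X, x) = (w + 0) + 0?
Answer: I*sqrt(19466) ≈ 139.52*I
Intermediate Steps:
G(X, x) = -4 (G(X, x) = (-4 + 0) + 0 = -4 + 0 = -4)
V(M) = 14*M (V(M) = (2*M)*7 = 14*M)
q(Q, a) = -4*a
sqrt(-19354 + q(107, V(2))) = sqrt(-19354 - 56*2) = sqrt(-19354 - 4*28) = sqrt(-19354 - 112) = sqrt(-19466) = I*sqrt(19466)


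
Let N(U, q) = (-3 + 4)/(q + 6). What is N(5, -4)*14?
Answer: 7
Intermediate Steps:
N(U, q) = 1/(6 + q)
N(5, -4)*14 = 14/(6 - 4) = 14/2 = (1/2)*14 = 7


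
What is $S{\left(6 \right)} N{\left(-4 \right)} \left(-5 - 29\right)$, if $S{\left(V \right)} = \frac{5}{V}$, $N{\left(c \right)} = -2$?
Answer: $\frac{170}{3} \approx 56.667$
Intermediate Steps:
$S{\left(6 \right)} N{\left(-4 \right)} \left(-5 - 29\right) = \frac{5}{6} \left(- 2 \left(-5 - 29\right)\right) = 5 \cdot \frac{1}{6} \left(\left(-2\right) \left(-34\right)\right) = \frac{5}{6} \cdot 68 = \frac{170}{3}$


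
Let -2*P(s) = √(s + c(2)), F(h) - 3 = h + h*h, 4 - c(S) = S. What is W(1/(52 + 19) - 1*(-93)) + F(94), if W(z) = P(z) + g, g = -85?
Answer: 8848 - √478966/142 ≈ 8843.1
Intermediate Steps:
c(S) = 4 - S
F(h) = 3 + h + h² (F(h) = 3 + (h + h*h) = 3 + (h + h²) = 3 + h + h²)
P(s) = -√(2 + s)/2 (P(s) = -√(s + (4 - 1*2))/2 = -√(s + (4 - 2))/2 = -√(s + 2)/2 = -√(2 + s)/2)
W(z) = -85 - √(2 + z)/2 (W(z) = -√(2 + z)/2 - 85 = -85 - √(2 + z)/2)
W(1/(52 + 19) - 1*(-93)) + F(94) = (-85 - √(2 + (1/(52 + 19) - 1*(-93)))/2) + (3 + 94 + 94²) = (-85 - √(2 + (1/71 + 93))/2) + (3 + 94 + 8836) = (-85 - √(2 + (1/71 + 93))/2) + 8933 = (-85 - √(2 + 6604/71)/2) + 8933 = (-85 - √478966/142) + 8933 = 8848 - √478966/142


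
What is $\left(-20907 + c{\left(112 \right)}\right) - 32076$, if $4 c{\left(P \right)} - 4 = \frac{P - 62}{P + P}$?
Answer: $- \frac{23735911}{448} \approx -52982.0$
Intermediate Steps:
$c{\left(P \right)} = 1 + \frac{-62 + P}{8 P}$ ($c{\left(P \right)} = 1 + \frac{\left(P - 62\right) \frac{1}{P + P}}{4} = 1 + \frac{\left(-62 + P\right) \frac{1}{2 P}}{4} = 1 + \frac{\frac{1}{2} \frac{1}{P} \left(-62 + P\right)}{4} = 1 + \frac{-62 + P}{8 P}$)
$\left(-20907 + c{\left(112 \right)}\right) - 32076 = \left(-20907 + \frac{-62 + 9 \cdot 112}{8 \cdot 112}\right) - 32076 = \left(-20907 + \frac{1}{8} \cdot \frac{1}{112} \left(-62 + 1008\right)\right) - 32076 = \left(-20907 + \frac{1}{8} \cdot \frac{1}{112} \cdot 946\right) - 32076 = \left(-20907 + \frac{473}{448}\right) - 32076 = - \frac{9365863}{448} - 32076 = - \frac{23735911}{448}$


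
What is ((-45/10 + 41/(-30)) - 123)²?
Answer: 3736489/225 ≈ 16607.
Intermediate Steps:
((-45/10 + 41/(-30)) - 123)² = ((-45*⅒ + 41*(-1/30)) - 123)² = ((-9/2 - 41/30) - 123)² = (-88/15 - 123)² = (-1933/15)² = 3736489/225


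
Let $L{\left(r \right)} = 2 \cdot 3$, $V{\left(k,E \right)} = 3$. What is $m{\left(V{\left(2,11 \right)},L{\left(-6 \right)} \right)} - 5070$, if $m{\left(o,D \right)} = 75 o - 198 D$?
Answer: $-6033$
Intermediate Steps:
$L{\left(r \right)} = 6$
$m{\left(o,D \right)} = - 198 D + 75 o$
$m{\left(V{\left(2,11 \right)},L{\left(-6 \right)} \right)} - 5070 = \left(\left(-198\right) 6 + 75 \cdot 3\right) - 5070 = \left(-1188 + 225\right) - 5070 = -963 - 5070 = -6033$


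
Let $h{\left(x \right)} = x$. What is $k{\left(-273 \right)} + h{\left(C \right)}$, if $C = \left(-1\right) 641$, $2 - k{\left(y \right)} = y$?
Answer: $-366$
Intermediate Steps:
$k{\left(y \right)} = 2 - y$
$C = -641$
$k{\left(-273 \right)} + h{\left(C \right)} = \left(2 - -273\right) - 641 = \left(2 + 273\right) - 641 = 275 - 641 = -366$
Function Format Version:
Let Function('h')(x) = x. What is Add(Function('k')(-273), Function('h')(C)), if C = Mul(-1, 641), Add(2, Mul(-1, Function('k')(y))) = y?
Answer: -366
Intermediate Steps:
Function('k')(y) = Add(2, Mul(-1, y))
C = -641
Add(Function('k')(-273), Function('h')(C)) = Add(Add(2, Mul(-1, -273)), -641) = Add(Add(2, 273), -641) = Add(275, -641) = -366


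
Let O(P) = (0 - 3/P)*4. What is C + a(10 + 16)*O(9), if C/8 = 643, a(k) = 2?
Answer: 15424/3 ≈ 5141.3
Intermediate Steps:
C = 5144 (C = 8*643 = 5144)
O(P) = -12/P (O(P) = -3/P*4 = -12/P)
C + a(10 + 16)*O(9) = 5144 + 2*(-12/9) = 5144 + 2*(-12*1/9) = 5144 + 2*(-4/3) = 5144 - 8/3 = 15424/3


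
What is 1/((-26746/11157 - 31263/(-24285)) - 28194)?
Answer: -90315915/2546467149283 ≈ -3.5467e-5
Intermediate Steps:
1/((-26746/11157 - 31263/(-24285)) - 28194) = 1/((-26746*1/11157 - 31263*(-1/24285)) - 28194) = 1/((-26746/11157 + 10421/8095) - 28194) = 1/(-100241773/90315915 - 28194) = 1/(-2546467149283/90315915) = -90315915/2546467149283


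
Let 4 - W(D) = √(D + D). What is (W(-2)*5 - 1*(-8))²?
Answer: 684 - 560*I ≈ 684.0 - 560.0*I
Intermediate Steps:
W(D) = 4 - √2*√D (W(D) = 4 - √(D + D) = 4 - √(2*D) = 4 - √2*√D)
(W(-2)*5 - 1*(-8))² = ((4 - √2*√(-2))*5 - 1*(-8))² = ((4 - √2*I*√2)*5 + 8)² = ((4 - 2*I)*5 + 8)² = ((20 - 10*I) + 8)² = (28 - 10*I)²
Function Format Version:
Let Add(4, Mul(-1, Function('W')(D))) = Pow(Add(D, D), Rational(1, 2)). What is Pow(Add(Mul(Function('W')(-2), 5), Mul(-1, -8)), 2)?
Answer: Add(684, Mul(-560, I)) ≈ Add(684.00, Mul(-560.00, I))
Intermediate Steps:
Function('W')(D) = Add(4, Mul(-1, Pow(2, Rational(1, 2)), Pow(D, Rational(1, 2)))) (Function('W')(D) = Add(4, Mul(-1, Pow(Add(D, D), Rational(1, 2)))) = Add(4, Mul(-1, Pow(Mul(2, D), Rational(1, 2)))) = Add(4, Mul(-1, Mul(Pow(2, Rational(1, 2)), Pow(D, Rational(1, 2))))) = Add(4, Mul(-1, Pow(2, Rational(1, 2)), Pow(D, Rational(1, 2)))))
Pow(Add(Mul(Function('W')(-2), 5), Mul(-1, -8)), 2) = Pow(Add(Mul(Add(4, Mul(-1, Pow(2, Rational(1, 2)), Pow(-2, Rational(1, 2)))), 5), Mul(-1, -8)), 2) = Pow(Add(Mul(Add(4, Mul(-1, Pow(2, Rational(1, 2)), Mul(I, Pow(2, Rational(1, 2))))), 5), 8), 2) = Pow(Add(Mul(Add(4, Mul(-2, I)), 5), 8), 2) = Pow(Add(Add(20, Mul(-10, I)), 8), 2) = Pow(Add(28, Mul(-10, I)), 2)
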